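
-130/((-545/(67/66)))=871/3597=0.24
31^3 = 29791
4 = 4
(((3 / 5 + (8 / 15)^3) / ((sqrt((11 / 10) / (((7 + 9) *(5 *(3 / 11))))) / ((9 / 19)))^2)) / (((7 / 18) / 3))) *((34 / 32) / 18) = 2328966 / 1528835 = 1.52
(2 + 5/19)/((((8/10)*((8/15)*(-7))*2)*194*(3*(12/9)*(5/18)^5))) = -7617321/25802000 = -0.30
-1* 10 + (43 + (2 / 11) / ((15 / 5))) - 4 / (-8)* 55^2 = 102007 / 66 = 1545.56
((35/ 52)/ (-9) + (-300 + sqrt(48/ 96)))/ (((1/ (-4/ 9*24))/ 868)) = 975180640/ 351 - 13888*sqrt(2)/ 3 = 2771745.56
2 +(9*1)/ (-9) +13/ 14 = 27/ 14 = 1.93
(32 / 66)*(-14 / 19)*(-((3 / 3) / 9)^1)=224 / 5643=0.04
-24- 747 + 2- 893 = -1662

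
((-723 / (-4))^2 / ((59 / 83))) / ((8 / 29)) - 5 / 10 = 1258204927 / 7552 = 166605.53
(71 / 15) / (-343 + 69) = -71 / 4110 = -0.02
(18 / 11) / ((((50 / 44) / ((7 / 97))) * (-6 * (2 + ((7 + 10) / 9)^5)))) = -2480058 / 3729540875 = -0.00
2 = 2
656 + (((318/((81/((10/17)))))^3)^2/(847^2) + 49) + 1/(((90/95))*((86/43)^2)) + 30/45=705.93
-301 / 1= -301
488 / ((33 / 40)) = 19520 / 33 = 591.52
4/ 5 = 0.80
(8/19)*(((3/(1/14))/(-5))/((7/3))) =-144/95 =-1.52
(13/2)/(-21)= -13/42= -0.31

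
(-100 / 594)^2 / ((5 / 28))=0.16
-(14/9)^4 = -38416/6561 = -5.86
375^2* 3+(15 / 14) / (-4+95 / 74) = 197859190 / 469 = 421874.61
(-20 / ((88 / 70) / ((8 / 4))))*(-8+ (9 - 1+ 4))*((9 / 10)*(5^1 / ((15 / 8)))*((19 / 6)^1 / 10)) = -1064 / 11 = -96.73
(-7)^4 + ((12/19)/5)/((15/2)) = 1140483/475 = 2401.02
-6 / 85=-0.07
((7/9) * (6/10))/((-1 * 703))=-7/10545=-0.00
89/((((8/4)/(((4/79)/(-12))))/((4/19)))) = -178/4503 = -0.04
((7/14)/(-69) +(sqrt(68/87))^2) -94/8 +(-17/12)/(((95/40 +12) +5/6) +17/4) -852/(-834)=-1736530595/173187884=-10.03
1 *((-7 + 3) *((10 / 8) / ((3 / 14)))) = -70 / 3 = -23.33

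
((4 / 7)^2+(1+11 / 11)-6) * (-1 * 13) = 2340 / 49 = 47.76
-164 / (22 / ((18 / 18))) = -82 / 11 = -7.45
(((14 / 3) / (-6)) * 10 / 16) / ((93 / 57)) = -665 / 2232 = -0.30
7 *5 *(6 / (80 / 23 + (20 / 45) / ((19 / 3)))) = 137655 / 2326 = 59.18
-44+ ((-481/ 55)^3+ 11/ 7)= -828405862/ 1164625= -711.31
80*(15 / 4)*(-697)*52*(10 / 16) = -6795750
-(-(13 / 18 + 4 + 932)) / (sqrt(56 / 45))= 16861*sqrt(70) / 168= 839.70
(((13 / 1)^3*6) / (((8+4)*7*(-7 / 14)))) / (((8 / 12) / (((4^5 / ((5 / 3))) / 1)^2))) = -31100239872 / 175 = -177715656.41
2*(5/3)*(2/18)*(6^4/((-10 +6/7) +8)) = -420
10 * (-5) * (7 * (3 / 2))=-525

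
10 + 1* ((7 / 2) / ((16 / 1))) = 327 / 32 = 10.22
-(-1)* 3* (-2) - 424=-430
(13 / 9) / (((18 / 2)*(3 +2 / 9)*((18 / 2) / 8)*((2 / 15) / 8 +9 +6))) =2080 / 705483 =0.00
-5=-5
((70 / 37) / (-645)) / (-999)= 14 / 4768227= 0.00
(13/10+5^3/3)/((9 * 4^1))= 1289/1080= 1.19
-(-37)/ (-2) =-37/ 2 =-18.50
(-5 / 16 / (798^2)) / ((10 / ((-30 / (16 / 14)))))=5 / 3881472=0.00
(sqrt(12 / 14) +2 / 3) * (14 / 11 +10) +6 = 124 * sqrt(42) / 77 +446 / 33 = 23.95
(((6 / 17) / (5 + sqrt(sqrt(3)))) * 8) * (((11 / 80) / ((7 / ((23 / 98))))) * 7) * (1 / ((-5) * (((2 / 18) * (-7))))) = -6831 * 3^(1 / 4) / 7253764 - 6831 * 3^(3 / 4) / 181344100 + 6831 * sqrt(3) / 36268820 + 34155 / 7253764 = 0.00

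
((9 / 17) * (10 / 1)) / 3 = 1.76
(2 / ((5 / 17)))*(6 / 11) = 3.71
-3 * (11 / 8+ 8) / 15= -15 / 8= -1.88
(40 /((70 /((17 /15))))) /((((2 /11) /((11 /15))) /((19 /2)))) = 39083 /1575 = 24.81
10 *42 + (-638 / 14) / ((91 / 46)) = 252866 / 637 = 396.96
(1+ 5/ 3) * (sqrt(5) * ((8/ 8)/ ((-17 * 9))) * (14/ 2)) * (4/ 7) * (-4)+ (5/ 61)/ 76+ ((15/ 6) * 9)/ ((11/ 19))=128 * sqrt(5)/ 459+ 1981945/ 50996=39.49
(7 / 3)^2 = 49 / 9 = 5.44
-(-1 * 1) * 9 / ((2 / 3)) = 27 / 2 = 13.50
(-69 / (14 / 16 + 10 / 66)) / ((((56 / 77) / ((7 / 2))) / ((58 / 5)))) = -5084541 / 1355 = -3752.43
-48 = -48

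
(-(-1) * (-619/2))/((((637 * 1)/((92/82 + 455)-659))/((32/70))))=41190736/914095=45.06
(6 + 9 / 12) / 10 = 27 / 40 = 0.68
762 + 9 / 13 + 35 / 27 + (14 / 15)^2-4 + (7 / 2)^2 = 27136151 / 35100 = 773.11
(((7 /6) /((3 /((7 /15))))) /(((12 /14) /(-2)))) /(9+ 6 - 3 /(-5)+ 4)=-7 /324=-0.02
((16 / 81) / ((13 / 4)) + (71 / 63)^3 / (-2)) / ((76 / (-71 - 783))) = 259720127 / 35292348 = 7.36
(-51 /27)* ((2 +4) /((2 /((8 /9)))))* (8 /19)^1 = -1088 /513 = -2.12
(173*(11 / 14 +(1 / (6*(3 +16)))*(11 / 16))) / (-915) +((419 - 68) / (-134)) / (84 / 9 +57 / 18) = -1405994039 / 3913711200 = -0.36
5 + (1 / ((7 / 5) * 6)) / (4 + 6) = 5.01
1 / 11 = 0.09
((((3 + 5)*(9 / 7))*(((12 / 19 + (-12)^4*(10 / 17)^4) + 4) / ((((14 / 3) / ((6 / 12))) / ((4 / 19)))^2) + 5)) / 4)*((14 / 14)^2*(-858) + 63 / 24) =-1547399687491467 / 112282625644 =-13781.29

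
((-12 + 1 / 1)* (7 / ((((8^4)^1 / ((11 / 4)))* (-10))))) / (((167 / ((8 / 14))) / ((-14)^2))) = 5929 / 1710080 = 0.00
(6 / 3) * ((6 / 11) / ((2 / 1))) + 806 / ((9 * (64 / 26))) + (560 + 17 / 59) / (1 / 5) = 265262527 / 93456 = 2838.37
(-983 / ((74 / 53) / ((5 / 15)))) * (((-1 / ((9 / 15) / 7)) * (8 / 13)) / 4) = 1823465 / 4329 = 421.22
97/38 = 2.55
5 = 5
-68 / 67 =-1.01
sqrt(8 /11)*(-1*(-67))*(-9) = -1206*sqrt(22) /11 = -514.24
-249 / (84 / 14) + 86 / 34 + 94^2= 299099 / 34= 8797.03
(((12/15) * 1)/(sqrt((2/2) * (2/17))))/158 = sqrt(34)/395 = 0.01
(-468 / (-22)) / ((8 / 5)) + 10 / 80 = 1181 / 88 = 13.42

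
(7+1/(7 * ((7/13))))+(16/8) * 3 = 650/49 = 13.27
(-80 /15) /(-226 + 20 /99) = 264 /11177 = 0.02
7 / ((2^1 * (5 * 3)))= 7 / 30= 0.23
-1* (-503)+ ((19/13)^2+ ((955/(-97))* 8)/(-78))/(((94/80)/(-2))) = 1150263859/2311413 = 497.65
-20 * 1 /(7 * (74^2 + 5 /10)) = -40 /76671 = -0.00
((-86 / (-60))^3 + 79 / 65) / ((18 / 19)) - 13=-54390371 / 6318000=-8.61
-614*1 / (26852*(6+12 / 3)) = -307 / 134260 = -0.00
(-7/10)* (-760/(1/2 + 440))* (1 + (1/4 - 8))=-7182/881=-8.15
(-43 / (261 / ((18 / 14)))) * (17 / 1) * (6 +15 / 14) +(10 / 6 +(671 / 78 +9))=-114438 / 18473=-6.19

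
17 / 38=0.45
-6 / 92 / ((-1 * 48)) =1 / 736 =0.00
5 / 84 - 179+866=57713 / 84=687.06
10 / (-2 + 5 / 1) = 10 / 3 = 3.33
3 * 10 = 30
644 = 644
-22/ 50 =-11/ 25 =-0.44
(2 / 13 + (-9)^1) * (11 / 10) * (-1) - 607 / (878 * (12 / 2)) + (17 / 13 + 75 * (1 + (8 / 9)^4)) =6627290743 / 49924836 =132.75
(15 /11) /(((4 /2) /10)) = 75 /11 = 6.82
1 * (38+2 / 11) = 420 / 11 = 38.18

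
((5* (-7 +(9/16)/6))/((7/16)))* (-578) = 319345/7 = 45620.71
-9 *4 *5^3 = -4500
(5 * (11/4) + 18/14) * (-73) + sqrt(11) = -30733/28 + sqrt(11) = -1094.29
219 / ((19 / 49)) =564.79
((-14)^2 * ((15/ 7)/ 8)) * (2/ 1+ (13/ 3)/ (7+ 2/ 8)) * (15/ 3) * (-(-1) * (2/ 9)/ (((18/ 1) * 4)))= 19775/ 9396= 2.10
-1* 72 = -72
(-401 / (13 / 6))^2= 34253.47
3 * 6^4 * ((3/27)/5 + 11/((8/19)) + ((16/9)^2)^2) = 18967034/135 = 140496.55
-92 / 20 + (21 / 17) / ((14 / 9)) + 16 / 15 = -1397 / 510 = -2.74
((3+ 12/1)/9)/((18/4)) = 10/27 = 0.37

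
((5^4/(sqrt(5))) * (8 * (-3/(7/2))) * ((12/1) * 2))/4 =-36000 * sqrt(5)/7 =-11499.78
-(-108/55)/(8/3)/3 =0.25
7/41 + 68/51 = 185/123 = 1.50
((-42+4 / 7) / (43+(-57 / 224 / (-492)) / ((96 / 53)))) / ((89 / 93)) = -2717540352 / 2699320427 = -1.01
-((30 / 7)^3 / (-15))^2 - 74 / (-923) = -2981813974 / 108590027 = -27.46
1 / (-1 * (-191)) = 1 / 191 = 0.01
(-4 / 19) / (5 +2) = -4 / 133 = -0.03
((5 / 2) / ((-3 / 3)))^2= 25 / 4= 6.25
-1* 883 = -883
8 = 8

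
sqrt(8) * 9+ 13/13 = 1+ 18 * sqrt(2) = 26.46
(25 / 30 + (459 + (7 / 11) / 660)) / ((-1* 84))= -370933 / 67760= -5.47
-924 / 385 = -12 / 5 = -2.40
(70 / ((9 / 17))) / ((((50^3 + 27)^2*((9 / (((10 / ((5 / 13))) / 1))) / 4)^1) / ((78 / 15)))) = 91936 / 180881687007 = 0.00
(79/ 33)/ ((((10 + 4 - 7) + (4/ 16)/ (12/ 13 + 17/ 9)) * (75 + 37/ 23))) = 0.00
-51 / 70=-0.73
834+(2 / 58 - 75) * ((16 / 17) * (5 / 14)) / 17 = 48841318 / 58667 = 832.52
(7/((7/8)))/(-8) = -1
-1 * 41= -41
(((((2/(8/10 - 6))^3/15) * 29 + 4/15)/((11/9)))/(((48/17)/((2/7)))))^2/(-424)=-7703748441/19414553340582400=-0.00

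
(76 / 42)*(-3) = -38 / 7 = -5.43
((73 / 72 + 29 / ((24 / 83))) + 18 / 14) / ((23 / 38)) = 491207 / 2898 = 169.50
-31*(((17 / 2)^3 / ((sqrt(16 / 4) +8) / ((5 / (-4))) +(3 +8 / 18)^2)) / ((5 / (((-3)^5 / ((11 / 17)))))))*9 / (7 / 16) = 7612303.76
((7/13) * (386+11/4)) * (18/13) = 97965/338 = 289.84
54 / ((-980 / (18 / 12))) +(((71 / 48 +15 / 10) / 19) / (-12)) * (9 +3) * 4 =-9913 / 13965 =-0.71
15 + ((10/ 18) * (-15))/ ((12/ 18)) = 5/ 2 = 2.50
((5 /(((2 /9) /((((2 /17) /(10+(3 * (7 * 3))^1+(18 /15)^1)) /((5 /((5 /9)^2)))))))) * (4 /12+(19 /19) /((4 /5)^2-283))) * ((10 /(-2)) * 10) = -4850000 /133563339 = -0.04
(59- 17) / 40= 21 / 20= 1.05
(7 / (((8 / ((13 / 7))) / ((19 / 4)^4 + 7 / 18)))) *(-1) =-15259205 / 18432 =-827.86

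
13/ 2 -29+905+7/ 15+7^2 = 27959/ 30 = 931.97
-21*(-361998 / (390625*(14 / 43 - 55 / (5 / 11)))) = -326884194 / 2026953125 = -0.16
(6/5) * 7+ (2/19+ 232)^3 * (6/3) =857661498078/34295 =25008353.93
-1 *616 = -616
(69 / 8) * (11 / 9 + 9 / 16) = 5911 / 384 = 15.39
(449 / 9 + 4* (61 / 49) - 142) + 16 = -31369 / 441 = -71.13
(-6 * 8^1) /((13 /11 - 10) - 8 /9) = 4752 /961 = 4.94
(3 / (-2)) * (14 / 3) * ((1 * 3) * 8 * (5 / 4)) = -210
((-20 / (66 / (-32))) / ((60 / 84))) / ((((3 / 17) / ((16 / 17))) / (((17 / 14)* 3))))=8704 / 33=263.76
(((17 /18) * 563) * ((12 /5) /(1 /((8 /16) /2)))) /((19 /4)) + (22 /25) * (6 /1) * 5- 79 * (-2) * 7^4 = 108143696 /285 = 379451.56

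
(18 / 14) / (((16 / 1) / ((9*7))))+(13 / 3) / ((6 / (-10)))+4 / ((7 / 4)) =127 / 1008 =0.13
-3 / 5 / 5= -3 / 25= -0.12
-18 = -18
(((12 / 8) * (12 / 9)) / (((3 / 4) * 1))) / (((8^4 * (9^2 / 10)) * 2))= 5 / 124416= 0.00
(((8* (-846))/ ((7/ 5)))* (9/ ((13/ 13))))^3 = -28250009058816000/ 343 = -82361542445527.70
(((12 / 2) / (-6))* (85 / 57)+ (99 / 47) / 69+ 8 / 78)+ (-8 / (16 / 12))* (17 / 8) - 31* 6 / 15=-26.51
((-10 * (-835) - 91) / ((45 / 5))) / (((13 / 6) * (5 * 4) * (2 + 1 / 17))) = 46801 / 4550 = 10.29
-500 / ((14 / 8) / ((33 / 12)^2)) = -15125 / 7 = -2160.71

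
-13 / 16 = -0.81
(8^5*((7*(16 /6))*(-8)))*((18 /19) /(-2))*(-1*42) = -1849688064 /19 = -97352003.37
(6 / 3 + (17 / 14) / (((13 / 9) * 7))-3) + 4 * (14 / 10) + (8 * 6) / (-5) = -6217 / 1274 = -4.88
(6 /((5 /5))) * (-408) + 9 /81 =-22031 /9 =-2447.89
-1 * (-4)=4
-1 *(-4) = 4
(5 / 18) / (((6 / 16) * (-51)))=-20 / 1377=-0.01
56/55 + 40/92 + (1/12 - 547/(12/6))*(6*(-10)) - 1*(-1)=20755428/1265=16407.45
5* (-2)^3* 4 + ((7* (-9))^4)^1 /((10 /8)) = 63011044 /5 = 12602208.80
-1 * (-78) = 78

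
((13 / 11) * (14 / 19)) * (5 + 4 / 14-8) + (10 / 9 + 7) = 569 / 99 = 5.75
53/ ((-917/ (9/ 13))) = -477/ 11921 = -0.04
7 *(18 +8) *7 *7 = 8918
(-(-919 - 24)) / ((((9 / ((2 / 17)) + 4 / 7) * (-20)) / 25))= -33005 / 2158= -15.29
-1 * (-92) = 92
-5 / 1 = -5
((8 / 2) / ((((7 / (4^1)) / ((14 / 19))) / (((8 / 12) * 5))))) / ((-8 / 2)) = -80 / 57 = -1.40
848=848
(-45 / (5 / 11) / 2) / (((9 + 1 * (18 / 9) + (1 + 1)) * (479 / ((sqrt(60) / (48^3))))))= -11 * sqrt(15) / 76517376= -0.00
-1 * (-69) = 69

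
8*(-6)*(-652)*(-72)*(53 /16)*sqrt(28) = -14928192*sqrt(7) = -39496283.56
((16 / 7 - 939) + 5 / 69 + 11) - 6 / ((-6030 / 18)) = -149770577 / 161805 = -925.62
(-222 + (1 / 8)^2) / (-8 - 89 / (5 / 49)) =0.25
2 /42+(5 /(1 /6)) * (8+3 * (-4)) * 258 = -650159 /21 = -30959.95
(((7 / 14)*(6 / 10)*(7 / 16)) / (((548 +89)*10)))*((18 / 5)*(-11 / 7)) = -297 / 2548000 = -0.00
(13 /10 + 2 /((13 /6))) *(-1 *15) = -867 /26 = -33.35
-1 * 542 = -542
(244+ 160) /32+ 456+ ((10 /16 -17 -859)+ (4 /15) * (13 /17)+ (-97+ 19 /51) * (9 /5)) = -118417 /204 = -580.48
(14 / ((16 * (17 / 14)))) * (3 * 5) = 735 / 68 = 10.81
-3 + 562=559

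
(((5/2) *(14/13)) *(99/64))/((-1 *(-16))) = 0.26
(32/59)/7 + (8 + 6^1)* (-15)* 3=-260158/413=-629.92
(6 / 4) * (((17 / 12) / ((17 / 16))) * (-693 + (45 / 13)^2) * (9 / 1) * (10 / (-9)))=2301840 / 169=13620.36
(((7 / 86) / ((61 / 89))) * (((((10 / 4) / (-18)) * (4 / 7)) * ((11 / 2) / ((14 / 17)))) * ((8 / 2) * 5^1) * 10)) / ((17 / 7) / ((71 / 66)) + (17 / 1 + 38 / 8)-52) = 53711500 / 119427813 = 0.45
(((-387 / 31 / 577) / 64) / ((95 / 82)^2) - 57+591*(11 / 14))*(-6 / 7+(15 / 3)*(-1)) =-301968515765211 / 126561257200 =-2385.95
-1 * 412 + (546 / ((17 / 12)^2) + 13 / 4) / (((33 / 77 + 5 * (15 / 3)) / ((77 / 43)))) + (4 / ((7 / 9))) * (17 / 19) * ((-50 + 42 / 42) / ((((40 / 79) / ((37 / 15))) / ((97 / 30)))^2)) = -10654709007189011077 / 189126513000000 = -56336.41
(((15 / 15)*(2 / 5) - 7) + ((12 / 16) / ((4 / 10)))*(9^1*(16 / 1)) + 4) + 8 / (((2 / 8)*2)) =1417 / 5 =283.40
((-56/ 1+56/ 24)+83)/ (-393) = -88/ 1179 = -0.07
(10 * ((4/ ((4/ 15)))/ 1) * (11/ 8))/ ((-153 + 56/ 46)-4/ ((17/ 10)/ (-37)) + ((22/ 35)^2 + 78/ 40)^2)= -1936256437500/ 555992225329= -3.48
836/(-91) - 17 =-2383/91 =-26.19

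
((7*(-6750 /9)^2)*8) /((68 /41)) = 322875000 /17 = 18992647.06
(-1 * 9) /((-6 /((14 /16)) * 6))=7 /32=0.22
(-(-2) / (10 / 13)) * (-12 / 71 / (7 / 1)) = -156 / 2485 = -0.06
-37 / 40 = -0.92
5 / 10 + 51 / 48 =25 / 16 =1.56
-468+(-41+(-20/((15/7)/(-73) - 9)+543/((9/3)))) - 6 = -765428/2307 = -331.79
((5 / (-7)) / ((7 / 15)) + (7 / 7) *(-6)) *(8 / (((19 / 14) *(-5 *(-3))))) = -1968 / 665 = -2.96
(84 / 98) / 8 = 3 / 28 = 0.11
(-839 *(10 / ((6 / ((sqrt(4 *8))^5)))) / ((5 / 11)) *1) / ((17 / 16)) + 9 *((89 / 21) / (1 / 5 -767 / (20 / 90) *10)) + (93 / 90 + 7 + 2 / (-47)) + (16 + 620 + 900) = 657471480034 / 425826345 -604831744 *sqrt(2) / 51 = -16770245.33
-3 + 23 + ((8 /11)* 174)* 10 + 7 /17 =240457 /187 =1285.87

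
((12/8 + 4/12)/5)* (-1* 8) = -44/15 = -2.93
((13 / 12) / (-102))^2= 0.00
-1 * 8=-8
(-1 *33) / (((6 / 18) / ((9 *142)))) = -126522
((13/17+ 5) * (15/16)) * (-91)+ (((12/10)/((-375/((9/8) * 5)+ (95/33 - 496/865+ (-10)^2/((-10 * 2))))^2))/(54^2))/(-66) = -10618866539905640585/21591774679275792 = -491.80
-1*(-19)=19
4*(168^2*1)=112896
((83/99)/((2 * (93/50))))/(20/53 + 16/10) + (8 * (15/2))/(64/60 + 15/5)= 4375563575/294292548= 14.87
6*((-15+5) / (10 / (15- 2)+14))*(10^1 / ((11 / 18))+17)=-23855 / 176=-135.54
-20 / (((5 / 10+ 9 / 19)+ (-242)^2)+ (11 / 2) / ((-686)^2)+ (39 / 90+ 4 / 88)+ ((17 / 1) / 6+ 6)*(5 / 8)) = -118025476800 / 345643352619599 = -0.00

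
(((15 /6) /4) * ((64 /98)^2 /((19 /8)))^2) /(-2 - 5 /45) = -377487360 /39540770059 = -0.01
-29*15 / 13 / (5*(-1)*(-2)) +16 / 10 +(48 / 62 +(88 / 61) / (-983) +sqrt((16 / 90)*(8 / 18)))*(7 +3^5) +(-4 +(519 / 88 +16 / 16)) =200*sqrt(10) / 9 +2066273384711 / 10632639160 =264.61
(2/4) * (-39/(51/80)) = -520/17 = -30.59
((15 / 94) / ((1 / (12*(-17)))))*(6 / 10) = -918 / 47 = -19.53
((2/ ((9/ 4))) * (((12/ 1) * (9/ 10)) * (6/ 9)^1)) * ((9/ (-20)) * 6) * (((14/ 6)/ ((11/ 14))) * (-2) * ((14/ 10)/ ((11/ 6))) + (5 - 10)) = 2492208/ 15125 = 164.77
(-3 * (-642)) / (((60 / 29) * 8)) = 9309 / 80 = 116.36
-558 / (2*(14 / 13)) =-3627 / 14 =-259.07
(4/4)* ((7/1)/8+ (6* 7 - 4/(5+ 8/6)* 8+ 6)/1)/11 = 6661/1672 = 3.98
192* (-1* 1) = -192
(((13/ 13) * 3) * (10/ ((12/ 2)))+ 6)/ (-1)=-11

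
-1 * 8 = -8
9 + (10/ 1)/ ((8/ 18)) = 63/ 2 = 31.50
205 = 205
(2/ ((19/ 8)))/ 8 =2/ 19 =0.11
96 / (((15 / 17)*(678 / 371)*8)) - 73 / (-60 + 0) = 11741 / 1356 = 8.66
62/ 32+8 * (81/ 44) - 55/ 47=128171/ 8272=15.49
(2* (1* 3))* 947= 5682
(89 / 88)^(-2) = 0.98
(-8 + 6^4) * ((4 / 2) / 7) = 368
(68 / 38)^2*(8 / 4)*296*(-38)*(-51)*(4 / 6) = 46535936 / 19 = 2449259.79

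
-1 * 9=-9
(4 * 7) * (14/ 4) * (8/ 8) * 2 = 196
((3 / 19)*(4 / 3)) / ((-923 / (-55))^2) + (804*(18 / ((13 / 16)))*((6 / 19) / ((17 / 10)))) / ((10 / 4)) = 364183338884 / 275173067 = 1323.47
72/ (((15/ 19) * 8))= 57/ 5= 11.40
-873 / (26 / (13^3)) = -147537 / 2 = -73768.50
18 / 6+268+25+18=314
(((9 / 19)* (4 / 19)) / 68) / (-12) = -0.00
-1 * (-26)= 26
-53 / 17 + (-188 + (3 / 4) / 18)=-77959 / 408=-191.08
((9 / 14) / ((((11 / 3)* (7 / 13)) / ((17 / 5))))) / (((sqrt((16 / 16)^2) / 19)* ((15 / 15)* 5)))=113373 / 26950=4.21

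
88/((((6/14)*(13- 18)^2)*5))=616/375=1.64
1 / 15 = 0.07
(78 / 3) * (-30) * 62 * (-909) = 43959240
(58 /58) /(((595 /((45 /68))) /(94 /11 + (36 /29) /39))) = 160065 /16778762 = 0.01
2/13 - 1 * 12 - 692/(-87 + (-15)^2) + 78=54842/897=61.14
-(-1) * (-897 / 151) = -897 / 151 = -5.94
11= 11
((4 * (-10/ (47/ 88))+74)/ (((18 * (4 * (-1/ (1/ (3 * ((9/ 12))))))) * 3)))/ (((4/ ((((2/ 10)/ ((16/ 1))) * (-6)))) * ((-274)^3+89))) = 7/ 4176682034400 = 0.00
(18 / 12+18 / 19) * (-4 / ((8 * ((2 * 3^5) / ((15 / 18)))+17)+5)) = -465 / 222661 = -0.00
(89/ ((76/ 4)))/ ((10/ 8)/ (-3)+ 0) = -1068/ 95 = -11.24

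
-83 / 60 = -1.38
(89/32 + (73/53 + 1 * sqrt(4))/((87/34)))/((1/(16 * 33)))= 6656441/3074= 2165.40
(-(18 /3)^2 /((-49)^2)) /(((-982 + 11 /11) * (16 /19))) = 19 /1046836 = 0.00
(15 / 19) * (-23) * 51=-17595 / 19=-926.05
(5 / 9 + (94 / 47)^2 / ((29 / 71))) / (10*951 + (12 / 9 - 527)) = 2701 / 2344911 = 0.00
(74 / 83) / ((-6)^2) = 37 / 1494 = 0.02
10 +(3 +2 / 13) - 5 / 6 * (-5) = 1351 / 78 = 17.32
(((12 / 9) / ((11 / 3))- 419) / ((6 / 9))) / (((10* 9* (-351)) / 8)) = 614 / 3861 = 0.16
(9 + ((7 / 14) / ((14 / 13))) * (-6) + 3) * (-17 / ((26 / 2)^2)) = -2193 / 2366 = -0.93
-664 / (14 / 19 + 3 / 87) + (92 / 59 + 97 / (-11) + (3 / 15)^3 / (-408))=-28733749969 / 33099000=-868.12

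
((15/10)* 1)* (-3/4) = -9/8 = -1.12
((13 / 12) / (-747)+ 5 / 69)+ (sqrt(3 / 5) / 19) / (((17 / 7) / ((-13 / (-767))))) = 7 * sqrt(15) / 95285+ 14641 / 206172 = 0.07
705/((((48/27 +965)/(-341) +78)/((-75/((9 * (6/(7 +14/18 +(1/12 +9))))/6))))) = -110549875/83884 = -1317.89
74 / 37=2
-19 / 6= -3.17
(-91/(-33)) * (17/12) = 1547/396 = 3.91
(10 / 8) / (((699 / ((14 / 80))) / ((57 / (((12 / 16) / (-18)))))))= -399 / 932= -0.43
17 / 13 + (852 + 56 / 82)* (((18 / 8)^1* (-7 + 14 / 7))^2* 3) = 172561072 / 533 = 323754.36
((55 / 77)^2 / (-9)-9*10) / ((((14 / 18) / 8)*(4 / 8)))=-635440 / 343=-1852.59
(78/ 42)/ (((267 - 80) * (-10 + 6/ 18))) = -39/ 37961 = -0.00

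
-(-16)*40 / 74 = 320 / 37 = 8.65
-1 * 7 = -7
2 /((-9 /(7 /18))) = -7 /81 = -0.09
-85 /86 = -0.99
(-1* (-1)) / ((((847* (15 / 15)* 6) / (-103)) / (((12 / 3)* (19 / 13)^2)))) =-74366 / 429429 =-0.17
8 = 8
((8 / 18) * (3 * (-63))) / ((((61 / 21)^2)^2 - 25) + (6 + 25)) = -16336404 / 15012727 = -1.09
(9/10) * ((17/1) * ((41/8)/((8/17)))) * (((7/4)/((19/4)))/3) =248829/12160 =20.46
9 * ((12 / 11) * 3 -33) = -2943 / 11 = -267.55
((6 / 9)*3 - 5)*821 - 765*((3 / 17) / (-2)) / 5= -4899 / 2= -2449.50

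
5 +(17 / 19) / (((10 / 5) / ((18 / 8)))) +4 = 1521 / 152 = 10.01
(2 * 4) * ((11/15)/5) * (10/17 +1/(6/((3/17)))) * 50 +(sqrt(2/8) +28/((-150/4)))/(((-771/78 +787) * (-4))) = 3733892177/103045500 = 36.24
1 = 1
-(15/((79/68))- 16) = 244/79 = 3.09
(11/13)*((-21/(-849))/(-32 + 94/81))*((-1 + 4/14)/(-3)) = -1485/9190142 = -0.00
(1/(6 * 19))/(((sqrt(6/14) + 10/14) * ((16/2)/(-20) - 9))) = -175/21432 + 35 * sqrt(21)/21432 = -0.00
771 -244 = 527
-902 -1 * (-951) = 49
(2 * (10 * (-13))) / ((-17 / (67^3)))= 78198380 / 17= 4599904.71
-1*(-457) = 457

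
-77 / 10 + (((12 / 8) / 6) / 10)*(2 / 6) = -923 / 120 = -7.69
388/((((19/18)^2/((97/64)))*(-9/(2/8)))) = -84681/5776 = -14.66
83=83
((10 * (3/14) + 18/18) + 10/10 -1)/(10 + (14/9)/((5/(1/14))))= 90/287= 0.31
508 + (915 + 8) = 1431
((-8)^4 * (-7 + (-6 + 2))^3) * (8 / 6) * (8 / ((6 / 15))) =-436142080 / 3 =-145380693.33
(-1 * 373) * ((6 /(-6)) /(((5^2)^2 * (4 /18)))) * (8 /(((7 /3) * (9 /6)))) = 26856 /4375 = 6.14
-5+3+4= 2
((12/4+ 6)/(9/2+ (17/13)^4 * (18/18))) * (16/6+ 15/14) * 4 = 53808924/2968637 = 18.13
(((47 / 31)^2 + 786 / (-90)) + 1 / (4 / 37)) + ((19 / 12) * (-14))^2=42741319 / 86490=494.18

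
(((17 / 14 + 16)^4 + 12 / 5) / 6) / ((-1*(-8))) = 1829.48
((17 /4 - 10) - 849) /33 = -3419 /132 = -25.90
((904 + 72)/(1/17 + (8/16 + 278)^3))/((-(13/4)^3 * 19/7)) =-59465728/122630405956227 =-0.00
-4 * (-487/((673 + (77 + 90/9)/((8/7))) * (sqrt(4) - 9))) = -15584/41951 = -0.37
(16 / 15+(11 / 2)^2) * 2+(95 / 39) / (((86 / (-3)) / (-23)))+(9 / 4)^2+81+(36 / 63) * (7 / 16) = 20244773 / 134160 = 150.90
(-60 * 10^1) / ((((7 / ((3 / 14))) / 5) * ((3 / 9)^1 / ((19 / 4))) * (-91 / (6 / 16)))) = 192375 / 35672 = 5.39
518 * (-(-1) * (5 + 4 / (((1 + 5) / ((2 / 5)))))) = 40922 / 15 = 2728.13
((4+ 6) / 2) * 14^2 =980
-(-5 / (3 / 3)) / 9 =5 / 9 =0.56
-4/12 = -1/3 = -0.33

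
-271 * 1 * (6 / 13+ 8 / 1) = -2293.08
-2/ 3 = -0.67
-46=-46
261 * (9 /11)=2349 /11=213.55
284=284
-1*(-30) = 30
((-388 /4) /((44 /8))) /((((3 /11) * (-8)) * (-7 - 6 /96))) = -388 /339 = -1.14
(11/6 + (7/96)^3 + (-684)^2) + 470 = 414346494295/884736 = 468327.83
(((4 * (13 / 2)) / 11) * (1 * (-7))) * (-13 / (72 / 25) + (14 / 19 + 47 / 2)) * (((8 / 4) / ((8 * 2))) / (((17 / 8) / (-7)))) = 17186897 / 127908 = 134.37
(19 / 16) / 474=19 / 7584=0.00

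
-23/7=-3.29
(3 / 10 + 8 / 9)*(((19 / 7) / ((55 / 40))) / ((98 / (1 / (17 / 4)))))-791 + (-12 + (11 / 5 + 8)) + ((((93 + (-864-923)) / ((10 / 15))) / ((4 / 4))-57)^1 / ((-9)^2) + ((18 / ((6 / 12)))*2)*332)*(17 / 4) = 100662.89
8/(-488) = -1/61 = -0.02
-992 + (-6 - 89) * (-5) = -517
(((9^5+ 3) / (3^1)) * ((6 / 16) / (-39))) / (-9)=21.03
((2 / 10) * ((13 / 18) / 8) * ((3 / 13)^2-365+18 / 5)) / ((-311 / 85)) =2595373 / 1455480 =1.78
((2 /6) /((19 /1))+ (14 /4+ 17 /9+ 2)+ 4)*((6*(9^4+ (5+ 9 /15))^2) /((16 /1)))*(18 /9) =4205300972989 /11400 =368886050.26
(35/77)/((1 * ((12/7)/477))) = 5565/44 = 126.48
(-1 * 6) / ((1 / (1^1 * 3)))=-18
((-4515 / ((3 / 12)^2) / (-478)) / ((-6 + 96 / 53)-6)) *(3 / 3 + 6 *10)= -1946266 / 2151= -904.82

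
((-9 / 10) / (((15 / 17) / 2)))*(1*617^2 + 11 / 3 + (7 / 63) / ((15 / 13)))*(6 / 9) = -1747379782 / 3375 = -517742.16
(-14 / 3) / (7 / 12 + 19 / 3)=-56 / 83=-0.67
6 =6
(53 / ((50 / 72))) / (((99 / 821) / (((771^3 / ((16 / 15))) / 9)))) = 6647539186881 / 220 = 30216087213.10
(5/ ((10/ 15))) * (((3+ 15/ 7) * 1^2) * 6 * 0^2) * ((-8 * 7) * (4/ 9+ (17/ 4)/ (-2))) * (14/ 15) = 0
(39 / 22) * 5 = 195 / 22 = 8.86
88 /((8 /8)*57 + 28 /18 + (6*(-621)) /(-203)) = 160776 /140515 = 1.14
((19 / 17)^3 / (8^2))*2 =6859 / 157216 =0.04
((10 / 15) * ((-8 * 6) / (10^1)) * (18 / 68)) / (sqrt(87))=-24 * sqrt(87) / 2465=-0.09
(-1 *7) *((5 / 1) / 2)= -35 / 2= -17.50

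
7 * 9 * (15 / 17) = 945 / 17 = 55.59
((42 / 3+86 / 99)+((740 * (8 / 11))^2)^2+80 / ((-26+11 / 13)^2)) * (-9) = -131335560629335421712 / 173949721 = -755020243058.25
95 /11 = 8.64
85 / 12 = 7.08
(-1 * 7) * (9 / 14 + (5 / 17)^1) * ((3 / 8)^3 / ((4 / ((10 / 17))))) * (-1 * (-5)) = -150525 / 591872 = -0.25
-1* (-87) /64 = 1.36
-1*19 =-19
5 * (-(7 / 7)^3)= -5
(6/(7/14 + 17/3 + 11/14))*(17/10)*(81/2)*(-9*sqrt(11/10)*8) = -780759*sqrt(110)/1825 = -4486.94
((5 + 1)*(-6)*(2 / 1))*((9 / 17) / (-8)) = 4.76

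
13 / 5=2.60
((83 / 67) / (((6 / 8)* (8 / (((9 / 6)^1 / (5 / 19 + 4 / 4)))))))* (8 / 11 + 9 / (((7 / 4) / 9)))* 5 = 7135925 / 123816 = 57.63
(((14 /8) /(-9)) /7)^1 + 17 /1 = 611 /36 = 16.97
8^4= 4096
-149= -149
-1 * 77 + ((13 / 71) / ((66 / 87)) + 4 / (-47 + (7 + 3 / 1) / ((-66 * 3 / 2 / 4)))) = -563295173 / 7330466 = -76.84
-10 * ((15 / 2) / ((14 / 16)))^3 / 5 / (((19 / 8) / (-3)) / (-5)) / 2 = -25920000 / 6517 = -3977.29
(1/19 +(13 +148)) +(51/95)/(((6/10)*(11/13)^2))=373133/2299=162.30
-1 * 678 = -678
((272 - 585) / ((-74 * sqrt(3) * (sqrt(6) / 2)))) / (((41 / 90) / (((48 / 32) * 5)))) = 70425 * sqrt(2) / 3034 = 32.83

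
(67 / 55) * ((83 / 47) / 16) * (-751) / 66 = -1.53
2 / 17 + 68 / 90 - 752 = -574612 / 765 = -751.13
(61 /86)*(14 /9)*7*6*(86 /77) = 1708 /33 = 51.76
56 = 56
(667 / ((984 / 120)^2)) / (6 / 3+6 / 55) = 31625 / 6724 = 4.70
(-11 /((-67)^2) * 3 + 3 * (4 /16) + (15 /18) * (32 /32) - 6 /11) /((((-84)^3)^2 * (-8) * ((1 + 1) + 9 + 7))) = -610637 /29975176229471649792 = -0.00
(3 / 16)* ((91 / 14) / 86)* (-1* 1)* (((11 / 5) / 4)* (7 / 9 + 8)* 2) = -11297 / 82560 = -0.14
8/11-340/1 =-3732/11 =-339.27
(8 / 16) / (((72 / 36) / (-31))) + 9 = 5 / 4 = 1.25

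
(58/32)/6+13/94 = 0.44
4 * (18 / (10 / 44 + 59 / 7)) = 11088 / 1333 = 8.32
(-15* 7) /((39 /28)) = -980 /13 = -75.38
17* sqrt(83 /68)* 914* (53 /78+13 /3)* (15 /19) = 893435* sqrt(1411) /494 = 67935.93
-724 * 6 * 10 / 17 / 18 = -141.96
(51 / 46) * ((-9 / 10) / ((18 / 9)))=-459 / 920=-0.50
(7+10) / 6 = 17 / 6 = 2.83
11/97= 0.11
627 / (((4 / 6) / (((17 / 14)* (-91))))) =-415701 / 4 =-103925.25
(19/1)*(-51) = -969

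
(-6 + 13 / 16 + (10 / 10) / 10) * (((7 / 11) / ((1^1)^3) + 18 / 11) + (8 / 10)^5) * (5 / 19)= -3307393 / 950000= -3.48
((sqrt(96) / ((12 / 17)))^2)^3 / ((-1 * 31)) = -193100552 / 837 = -230705.56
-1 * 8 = -8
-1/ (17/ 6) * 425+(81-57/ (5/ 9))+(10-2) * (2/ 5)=-842/ 5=-168.40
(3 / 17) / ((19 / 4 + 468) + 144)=12 / 41939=0.00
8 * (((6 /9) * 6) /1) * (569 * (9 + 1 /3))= 509824 /3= 169941.33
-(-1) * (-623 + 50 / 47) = -29231 / 47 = -621.94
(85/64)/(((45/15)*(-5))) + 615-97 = 99439/192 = 517.91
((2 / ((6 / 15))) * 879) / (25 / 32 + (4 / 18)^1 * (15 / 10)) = 421920 / 107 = 3943.18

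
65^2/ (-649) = -4225/ 649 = -6.51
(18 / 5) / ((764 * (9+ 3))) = 3 / 7640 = 0.00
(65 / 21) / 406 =65 / 8526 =0.01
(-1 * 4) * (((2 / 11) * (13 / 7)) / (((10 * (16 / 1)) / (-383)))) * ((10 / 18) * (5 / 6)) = 24895 / 16632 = 1.50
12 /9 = 1.33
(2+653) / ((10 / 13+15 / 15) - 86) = -7.78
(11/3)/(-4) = -11/12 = -0.92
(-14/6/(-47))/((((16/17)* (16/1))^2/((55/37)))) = 111265/341901312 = 0.00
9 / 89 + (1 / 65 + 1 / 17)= 17243 / 98345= 0.18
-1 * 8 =-8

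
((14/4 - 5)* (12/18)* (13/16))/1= -13/16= -0.81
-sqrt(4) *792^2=-1254528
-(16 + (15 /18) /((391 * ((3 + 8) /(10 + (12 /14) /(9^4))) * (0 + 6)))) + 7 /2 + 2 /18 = -14683596737 /1185192162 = -12.39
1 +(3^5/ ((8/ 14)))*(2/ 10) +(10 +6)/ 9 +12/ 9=16049/ 180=89.16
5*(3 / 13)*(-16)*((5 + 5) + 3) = -240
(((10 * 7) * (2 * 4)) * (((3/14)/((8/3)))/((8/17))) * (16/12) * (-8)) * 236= -240720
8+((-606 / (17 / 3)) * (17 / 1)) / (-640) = 3469 / 320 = 10.84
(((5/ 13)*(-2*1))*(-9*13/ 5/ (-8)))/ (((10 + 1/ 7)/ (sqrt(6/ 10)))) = -63*sqrt(15)/ 1420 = -0.17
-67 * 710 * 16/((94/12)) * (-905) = 4132881600/47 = 87933651.06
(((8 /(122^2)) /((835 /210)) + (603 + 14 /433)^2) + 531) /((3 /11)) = 466723330871558992 /349520931069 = 1335322.98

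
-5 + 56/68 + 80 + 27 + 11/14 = 24659/238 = 103.61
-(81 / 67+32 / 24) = -511 / 201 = -2.54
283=283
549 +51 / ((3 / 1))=566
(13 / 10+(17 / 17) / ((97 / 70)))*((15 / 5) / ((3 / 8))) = 7844 / 485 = 16.17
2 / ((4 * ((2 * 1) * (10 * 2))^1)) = 0.01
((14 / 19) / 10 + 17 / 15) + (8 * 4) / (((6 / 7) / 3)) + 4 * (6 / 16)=65383 / 570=114.71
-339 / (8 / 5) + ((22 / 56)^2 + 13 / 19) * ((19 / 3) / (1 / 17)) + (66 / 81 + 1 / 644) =-58801021 / 486864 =-120.78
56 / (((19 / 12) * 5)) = 7.07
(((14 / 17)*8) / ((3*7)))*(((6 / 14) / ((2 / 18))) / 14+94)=73912 / 2499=29.58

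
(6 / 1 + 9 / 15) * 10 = 66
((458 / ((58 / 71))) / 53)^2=264355081 / 2362369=111.90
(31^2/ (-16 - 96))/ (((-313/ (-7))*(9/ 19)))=-18259/ 45072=-0.41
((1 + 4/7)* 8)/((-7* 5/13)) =-4.67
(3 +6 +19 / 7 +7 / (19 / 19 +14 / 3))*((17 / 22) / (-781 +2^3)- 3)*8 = -314579740 / 1011857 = -310.89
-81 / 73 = -1.11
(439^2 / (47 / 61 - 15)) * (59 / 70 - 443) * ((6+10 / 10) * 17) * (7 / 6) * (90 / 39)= 6185609254827 / 3224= 1918613292.44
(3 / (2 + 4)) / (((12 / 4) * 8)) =1 / 48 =0.02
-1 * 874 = -874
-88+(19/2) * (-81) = -1715/2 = -857.50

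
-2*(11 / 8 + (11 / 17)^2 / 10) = -2.83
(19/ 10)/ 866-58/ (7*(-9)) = 503477/ 545580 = 0.92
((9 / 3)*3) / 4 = 9 / 4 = 2.25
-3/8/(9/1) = -1/24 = -0.04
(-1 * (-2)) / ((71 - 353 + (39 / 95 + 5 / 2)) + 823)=380 / 103343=0.00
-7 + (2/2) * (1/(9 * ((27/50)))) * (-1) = -1751/243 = -7.21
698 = 698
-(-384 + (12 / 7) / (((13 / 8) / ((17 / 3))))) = 34400 / 91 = 378.02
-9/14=-0.64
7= 7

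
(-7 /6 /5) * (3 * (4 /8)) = -7 /20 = -0.35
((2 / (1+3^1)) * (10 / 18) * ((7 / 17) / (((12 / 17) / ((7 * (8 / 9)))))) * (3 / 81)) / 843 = 0.00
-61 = -61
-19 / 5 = -3.80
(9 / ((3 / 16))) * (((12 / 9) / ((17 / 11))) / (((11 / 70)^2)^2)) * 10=15366400000 / 22627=679117.87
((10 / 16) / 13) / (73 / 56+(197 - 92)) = 0.00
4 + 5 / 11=49 / 11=4.45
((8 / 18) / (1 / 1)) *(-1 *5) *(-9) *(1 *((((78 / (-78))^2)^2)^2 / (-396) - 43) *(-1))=85145 / 99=860.05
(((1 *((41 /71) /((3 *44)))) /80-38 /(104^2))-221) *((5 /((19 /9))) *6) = -3140.58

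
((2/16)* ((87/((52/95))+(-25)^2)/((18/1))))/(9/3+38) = 40765/307008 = 0.13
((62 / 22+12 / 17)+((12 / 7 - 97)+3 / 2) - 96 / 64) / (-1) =120116 / 1309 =91.76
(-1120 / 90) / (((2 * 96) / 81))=-21 / 4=-5.25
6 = 6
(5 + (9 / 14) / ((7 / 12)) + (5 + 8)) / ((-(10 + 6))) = -117 / 98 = -1.19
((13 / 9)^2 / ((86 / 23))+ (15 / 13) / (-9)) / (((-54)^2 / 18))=38921 / 14670396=0.00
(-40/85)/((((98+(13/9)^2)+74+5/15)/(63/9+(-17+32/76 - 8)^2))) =-8934948/5418971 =-1.65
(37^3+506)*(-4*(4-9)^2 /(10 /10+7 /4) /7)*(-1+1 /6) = 17053000 /77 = 221467.53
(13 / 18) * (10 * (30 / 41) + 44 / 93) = 193076 / 34317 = 5.63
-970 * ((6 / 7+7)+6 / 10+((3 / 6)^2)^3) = -8218.58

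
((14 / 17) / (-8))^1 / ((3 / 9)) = -21 / 68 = -0.31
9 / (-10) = -9 / 10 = -0.90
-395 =-395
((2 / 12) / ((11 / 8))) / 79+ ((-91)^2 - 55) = 8226.00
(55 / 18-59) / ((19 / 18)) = -53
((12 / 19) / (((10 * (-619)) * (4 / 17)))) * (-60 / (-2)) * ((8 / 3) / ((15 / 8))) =-1088 / 58805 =-0.02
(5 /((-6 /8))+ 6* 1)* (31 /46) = -31 /69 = -0.45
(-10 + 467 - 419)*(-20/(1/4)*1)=-3040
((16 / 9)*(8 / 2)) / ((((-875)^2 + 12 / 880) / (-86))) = -0.00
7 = 7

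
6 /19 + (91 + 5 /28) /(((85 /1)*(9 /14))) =19229 /9690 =1.98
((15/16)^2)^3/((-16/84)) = -239203125/67108864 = -3.56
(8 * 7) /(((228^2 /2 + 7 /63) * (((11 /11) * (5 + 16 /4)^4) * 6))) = 28 /511602723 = 0.00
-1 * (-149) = 149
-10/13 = -0.77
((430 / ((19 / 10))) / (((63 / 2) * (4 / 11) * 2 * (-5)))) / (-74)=2365 / 88578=0.03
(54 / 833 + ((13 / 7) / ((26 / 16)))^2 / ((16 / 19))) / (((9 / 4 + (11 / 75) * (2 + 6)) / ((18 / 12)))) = 605700 / 855491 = 0.71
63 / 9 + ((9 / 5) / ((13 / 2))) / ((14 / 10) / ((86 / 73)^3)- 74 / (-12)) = 6131759891 / 871058981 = 7.04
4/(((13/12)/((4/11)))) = 192/143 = 1.34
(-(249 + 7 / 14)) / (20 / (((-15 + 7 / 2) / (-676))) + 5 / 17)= -195109 / 919590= -0.21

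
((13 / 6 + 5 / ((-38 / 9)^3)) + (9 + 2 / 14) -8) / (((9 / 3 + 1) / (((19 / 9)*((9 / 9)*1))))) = 3737059 / 2183328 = 1.71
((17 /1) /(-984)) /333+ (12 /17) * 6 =23592095 /5570424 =4.24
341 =341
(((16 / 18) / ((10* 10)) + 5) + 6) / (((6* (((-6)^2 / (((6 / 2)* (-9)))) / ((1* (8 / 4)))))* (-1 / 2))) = 2477 / 450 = 5.50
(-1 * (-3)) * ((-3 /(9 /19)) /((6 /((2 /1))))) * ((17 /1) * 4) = -1292 /3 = -430.67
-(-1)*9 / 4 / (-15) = -3 / 20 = -0.15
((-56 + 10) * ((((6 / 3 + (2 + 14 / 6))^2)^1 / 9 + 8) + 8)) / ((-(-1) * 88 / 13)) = -495443 / 3564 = -139.01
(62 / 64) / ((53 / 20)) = 155 / 424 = 0.37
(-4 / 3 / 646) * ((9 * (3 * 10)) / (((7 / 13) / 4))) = -9360 / 2261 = -4.14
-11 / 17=-0.65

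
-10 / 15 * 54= -36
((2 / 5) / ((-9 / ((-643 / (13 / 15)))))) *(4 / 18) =2572 / 351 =7.33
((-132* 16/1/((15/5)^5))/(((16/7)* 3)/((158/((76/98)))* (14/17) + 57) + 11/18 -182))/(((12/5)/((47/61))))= 42041199200/2732551210341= 0.02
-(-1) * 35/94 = 35/94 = 0.37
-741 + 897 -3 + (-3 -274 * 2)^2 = 303754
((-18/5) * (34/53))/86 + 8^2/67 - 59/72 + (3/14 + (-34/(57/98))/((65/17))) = -1422337185167/95042230920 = -14.97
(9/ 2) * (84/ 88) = 189/ 44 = 4.30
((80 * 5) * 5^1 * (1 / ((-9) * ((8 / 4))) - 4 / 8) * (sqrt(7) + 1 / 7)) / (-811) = 10000 / 51093 + 10000 * sqrt(7) / 7299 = 3.82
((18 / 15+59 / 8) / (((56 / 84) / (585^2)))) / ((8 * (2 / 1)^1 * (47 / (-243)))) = -17114466915 / 12032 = -1422412.48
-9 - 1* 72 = -81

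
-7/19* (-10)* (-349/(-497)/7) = 3490/9443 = 0.37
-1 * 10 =-10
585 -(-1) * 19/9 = 5284/9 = 587.11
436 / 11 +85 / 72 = 32327 / 792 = 40.82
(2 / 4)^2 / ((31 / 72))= 18 / 31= 0.58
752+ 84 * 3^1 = 1004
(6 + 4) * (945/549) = 1050/61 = 17.21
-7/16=-0.44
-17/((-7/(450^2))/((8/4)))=6885000/7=983571.43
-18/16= -1.12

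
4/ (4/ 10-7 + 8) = 20/ 7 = 2.86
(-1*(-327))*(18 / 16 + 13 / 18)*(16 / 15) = 28994 / 45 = 644.31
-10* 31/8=-155/4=-38.75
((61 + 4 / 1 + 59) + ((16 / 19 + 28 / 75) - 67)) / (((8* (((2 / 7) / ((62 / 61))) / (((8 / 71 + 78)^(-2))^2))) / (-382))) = -87373459988257499 / 328945653044609851200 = -0.00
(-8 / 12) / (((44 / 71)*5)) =-71 / 330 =-0.22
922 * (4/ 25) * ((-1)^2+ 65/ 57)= 449936/ 1425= 315.74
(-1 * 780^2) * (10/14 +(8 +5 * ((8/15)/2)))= -42790800/7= -6112971.43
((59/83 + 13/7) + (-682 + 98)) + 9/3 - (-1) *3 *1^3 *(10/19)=-6367881/11039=-576.85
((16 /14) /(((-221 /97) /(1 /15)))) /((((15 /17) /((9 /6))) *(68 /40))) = -776 /23205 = -0.03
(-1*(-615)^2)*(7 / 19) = -2647575 / 19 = -139346.05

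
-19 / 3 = -6.33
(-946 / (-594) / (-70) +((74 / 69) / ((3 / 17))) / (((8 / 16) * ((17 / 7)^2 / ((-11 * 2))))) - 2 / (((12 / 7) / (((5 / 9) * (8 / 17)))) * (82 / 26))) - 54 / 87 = -4498542493 / 97628790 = -46.08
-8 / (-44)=0.18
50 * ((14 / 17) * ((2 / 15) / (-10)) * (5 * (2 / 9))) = -280 / 459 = -0.61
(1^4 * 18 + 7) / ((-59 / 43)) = -1075 / 59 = -18.22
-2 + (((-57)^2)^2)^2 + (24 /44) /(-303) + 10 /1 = 123797793551441997 /1111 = 111429157112009.00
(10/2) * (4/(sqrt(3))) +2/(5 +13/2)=4/23 +20 * sqrt(3)/3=11.72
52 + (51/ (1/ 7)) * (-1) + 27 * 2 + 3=-248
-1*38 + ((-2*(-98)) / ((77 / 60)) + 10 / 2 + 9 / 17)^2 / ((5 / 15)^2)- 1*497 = 7863535109 / 34969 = 224871.60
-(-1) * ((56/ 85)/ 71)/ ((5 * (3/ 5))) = 56/ 18105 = 0.00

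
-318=-318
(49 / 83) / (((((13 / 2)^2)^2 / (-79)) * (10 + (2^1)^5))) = -4424 / 7111689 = -0.00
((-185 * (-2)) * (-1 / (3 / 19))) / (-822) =3515 / 1233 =2.85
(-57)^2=3249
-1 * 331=-331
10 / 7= 1.43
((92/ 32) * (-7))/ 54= -0.37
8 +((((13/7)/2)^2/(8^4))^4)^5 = 98948763956492251671935825660255386082598295198088289794315066850572120641140421284824363208846314161796185878655695009/12368595494561531458991978207531923260324786899761036224289383356321515080097404079592478970364549160519355715263922176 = 8.00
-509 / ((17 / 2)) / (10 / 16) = -8144 / 85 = -95.81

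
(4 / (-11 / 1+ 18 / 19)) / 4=-19 / 191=-0.10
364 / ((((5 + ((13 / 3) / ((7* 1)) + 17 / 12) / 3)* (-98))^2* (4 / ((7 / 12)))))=13 / 75843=0.00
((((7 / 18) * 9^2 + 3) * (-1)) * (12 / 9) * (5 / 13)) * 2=-460 / 13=-35.38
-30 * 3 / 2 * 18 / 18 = -45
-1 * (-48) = 48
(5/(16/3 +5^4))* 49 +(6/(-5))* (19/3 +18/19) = -299941/35929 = -8.35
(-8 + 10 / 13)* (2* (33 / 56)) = -8.52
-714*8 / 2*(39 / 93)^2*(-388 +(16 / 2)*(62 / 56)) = 182998608 / 961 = 190425.19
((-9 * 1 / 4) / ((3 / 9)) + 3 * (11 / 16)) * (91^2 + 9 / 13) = -4037325 / 104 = -38820.43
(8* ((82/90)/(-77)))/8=-41/3465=-0.01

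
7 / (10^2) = 7 / 100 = 0.07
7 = 7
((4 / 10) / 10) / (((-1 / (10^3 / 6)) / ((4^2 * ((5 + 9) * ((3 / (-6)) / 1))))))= 2240 / 3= 746.67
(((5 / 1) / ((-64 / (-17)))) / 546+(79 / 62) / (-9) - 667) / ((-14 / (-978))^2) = -57603277935895 / 17693312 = -3255652.64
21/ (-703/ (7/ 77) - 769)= -7/ 2834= -0.00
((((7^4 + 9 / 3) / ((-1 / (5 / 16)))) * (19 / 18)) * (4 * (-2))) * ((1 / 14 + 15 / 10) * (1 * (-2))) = -1256090 / 63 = -19937.94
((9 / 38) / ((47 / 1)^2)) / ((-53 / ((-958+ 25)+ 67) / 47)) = 3897 / 47329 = 0.08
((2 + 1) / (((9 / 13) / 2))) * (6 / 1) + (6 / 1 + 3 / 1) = 61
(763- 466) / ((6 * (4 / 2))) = 24.75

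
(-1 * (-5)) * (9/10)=4.50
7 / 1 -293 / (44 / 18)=-2483 / 22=-112.86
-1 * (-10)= 10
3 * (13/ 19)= 39/ 19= 2.05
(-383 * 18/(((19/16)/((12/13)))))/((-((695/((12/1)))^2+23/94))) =8958449664/5607846257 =1.60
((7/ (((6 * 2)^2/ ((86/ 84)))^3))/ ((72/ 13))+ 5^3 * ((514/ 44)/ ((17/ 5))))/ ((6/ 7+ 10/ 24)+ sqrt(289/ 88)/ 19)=7059012142723341797159/ 20819251812913053696-3472214531590428823 * sqrt(22)/ 641489551658385408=313.67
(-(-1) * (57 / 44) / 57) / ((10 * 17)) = 0.00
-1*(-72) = 72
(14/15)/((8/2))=7/30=0.23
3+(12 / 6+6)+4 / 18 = 101 / 9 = 11.22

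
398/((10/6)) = 1194/5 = 238.80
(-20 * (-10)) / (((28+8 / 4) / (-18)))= -120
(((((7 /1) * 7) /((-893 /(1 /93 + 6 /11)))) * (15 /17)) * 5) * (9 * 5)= -31366125 /5176721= -6.06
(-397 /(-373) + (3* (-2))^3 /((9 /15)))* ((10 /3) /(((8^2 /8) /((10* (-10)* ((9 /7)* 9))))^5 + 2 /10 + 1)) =-330347851533544921875 /331327423969738813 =-997.04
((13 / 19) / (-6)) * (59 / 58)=-767 / 6612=-0.12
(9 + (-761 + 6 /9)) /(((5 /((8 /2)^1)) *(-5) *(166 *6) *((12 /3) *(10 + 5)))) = 1127 /560250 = 0.00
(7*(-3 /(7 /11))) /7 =-33 /7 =-4.71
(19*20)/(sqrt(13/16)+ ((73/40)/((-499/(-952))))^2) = 2856171769235288000/90613207704469251 - 58901423100950000*sqrt(13)/90613207704469251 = 29.18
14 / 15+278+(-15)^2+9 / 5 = 7586 / 15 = 505.73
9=9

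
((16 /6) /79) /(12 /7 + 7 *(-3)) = -56 /31995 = -0.00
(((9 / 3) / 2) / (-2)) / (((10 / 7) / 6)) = -63 / 20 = -3.15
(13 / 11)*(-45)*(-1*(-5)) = -2925 / 11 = -265.91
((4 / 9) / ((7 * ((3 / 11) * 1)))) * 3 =44 / 63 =0.70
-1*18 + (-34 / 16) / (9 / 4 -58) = -8011 / 446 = -17.96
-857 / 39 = -21.97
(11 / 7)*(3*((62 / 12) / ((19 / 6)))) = 1023 / 133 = 7.69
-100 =-100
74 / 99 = 0.75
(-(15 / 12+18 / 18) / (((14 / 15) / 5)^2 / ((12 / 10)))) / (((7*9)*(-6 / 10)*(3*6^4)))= 625 / 1185408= 0.00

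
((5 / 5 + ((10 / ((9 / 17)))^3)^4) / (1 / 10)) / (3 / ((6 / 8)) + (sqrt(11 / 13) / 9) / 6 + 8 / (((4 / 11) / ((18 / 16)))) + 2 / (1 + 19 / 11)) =2679712717914564042406410090711400 / 3829902620596500411 - 1165244474459522564859072962000*sqrt(143) / 34469123585368503699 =699277430256669.08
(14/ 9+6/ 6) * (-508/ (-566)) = 2.29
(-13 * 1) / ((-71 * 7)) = 13 / 497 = 0.03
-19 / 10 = -1.90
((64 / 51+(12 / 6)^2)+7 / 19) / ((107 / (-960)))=-1743680 / 34561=-50.45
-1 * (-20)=20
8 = 8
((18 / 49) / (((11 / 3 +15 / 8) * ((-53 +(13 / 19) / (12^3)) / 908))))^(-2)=356228094947643961 / 459437739998183424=0.78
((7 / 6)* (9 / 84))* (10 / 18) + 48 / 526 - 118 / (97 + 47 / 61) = -9846073 / 9411192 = -1.05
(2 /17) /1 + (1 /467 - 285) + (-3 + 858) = 4526181 /7939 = 570.12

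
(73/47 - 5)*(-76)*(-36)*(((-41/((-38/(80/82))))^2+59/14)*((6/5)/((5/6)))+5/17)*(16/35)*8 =-25521112682496/92983625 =-274468.89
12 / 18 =0.67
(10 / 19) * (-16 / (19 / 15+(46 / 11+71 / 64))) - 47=-63530743 / 1315769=-48.28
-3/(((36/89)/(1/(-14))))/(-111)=-0.00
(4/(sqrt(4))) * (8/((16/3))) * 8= 24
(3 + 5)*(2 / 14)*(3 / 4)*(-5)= -30 / 7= -4.29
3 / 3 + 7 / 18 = 25 / 18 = 1.39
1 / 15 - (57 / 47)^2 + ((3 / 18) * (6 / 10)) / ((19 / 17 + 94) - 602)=-801941743 / 571048590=-1.40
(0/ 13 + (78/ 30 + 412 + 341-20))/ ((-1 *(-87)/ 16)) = 19616/ 145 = 135.28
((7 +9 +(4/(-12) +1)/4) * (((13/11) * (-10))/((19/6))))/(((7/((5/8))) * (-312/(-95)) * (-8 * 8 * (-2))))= -12125/946176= -0.01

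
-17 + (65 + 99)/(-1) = -181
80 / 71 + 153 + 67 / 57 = 155.30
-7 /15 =-0.47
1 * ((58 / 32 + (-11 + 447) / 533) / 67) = 22433 / 571376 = 0.04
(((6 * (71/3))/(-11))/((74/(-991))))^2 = 4950670321/165649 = 29886.51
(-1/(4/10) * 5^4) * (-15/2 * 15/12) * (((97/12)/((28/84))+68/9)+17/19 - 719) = -36674140625/3648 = -10053218.37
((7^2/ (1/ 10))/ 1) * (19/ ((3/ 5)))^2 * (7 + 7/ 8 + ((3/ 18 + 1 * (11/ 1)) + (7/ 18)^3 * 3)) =20651907500/ 2187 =9443030.41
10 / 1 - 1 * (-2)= 12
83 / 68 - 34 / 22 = -243 / 748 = -0.32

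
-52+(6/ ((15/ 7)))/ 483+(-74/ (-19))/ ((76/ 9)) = -12836351/ 249090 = -51.53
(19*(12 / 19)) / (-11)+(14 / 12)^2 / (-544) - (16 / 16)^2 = -450971 / 215424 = -2.09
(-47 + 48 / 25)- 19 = -1602 / 25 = -64.08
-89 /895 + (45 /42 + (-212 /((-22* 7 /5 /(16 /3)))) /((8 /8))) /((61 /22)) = 15508216 /1146495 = 13.53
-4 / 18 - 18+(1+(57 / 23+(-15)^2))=43523 / 207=210.26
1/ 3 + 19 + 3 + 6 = 85/ 3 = 28.33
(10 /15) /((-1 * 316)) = -1 /474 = -0.00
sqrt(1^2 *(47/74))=sqrt(3478)/74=0.80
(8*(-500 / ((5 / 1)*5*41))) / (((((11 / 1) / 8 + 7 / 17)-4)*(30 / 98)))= 30464 / 5289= 5.76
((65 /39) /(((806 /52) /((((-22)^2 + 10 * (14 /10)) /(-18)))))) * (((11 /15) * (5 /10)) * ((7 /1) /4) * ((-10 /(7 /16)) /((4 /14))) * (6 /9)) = 255640 /2511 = 101.81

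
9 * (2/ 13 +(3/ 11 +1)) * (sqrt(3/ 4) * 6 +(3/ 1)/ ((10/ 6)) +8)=5508 * sqrt(3)/ 143 +89964/ 715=192.54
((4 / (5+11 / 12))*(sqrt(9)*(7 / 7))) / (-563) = -144 / 39973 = -0.00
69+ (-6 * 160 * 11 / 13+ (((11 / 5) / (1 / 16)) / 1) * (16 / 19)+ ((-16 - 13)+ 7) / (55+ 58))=-99622771 / 139555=-713.86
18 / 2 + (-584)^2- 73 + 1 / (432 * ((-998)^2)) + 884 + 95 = 147141137037889 / 430273728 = 341971.00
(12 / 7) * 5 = 60 / 7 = 8.57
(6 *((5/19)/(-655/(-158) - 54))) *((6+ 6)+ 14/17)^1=-1033320/2544271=-0.41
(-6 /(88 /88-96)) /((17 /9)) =54 /1615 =0.03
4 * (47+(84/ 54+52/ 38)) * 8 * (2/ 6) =273184/ 513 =532.52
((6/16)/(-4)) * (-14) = 1.31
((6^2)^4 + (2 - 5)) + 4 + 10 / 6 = 1679618.67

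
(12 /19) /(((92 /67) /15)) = 3015 /437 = 6.90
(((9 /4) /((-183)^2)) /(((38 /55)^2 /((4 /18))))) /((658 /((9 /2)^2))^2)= 2205225 /74443816305152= 0.00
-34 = -34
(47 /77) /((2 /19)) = 893 /154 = 5.80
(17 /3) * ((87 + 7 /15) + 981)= 272459 /45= 6054.64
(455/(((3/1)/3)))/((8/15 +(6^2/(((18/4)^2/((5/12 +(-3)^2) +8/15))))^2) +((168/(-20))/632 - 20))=291154500/187757431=1.55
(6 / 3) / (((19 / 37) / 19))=74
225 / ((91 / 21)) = 675 / 13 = 51.92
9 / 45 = 1 / 5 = 0.20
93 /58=1.60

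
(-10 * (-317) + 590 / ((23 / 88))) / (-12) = -452.28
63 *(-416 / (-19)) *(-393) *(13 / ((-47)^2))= -133896672 / 41971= -3190.22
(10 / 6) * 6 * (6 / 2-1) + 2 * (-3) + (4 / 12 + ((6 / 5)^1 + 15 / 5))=278 / 15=18.53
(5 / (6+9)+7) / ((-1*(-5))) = 22 / 15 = 1.47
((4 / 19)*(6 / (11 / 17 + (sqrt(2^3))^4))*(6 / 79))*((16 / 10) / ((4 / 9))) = 44064 / 8247995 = 0.01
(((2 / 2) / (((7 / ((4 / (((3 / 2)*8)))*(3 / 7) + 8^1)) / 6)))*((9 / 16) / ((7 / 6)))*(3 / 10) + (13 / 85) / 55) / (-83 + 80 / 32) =-12986357 / 1032670100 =-0.01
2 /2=1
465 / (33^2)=155 / 363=0.43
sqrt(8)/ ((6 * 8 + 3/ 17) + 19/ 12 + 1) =408 * sqrt(2)/ 10355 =0.06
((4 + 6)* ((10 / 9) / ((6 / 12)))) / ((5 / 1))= 40 / 9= 4.44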